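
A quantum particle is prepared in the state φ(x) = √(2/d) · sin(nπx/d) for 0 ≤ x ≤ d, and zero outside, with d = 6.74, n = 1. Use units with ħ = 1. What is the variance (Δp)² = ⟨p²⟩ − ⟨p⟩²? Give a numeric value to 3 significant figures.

0.217

Compute ⟨p⟩ and ⟨p²⟩ separately; (Δp)² = ⟨p²⟩ − ⟨p⟩².
d/dx sin(nπx/d) = (nπ/d)·cos(nπx/d) and d²/dx² sin(nπx/d) = −(nπ/d)²·sin(nπx/d); on 0 ≤ x ≤ d, ∫sin²(nπx/d) dx = d/2 and ∫sin(nπx/d)·cos(nπx/d) dx = 0.
⟨p⟩ = 0.0000 and ⟨p²⟩ = 0.21726.
(Δp)² = 0.21726 − (0.0000)² = 0.21726.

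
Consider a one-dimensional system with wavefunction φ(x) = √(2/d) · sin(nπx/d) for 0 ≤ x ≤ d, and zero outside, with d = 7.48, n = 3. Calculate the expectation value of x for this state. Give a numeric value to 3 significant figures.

⟨x⟩ = ∫ x·|φ|² dx (integrals over the domain).
With sin²θ = (1 − cos2θ)/2 on 0 ≤ x ≤ d: ∫sin²(nπx/d) dx = d/2, ∫x·sin²(nπx/d) dx = d²/4, ∫x²·sin²(nπx/d) dx = d³·(1/6 − 1/(4n²π²)); higher powers xᵏ the same way, integrating xᵏ·cos(2nπx/d) by parts.
⟨x⟩ = 3.7400.

3.74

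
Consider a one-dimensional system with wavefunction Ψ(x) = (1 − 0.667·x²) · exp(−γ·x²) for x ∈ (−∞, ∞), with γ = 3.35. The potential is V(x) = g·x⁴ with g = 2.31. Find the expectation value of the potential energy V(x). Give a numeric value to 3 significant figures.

0.0250

⟨V⟩ = ∫ V(x)·|Ψ|² dx / ∫|Ψ|² dx.
Expand each integrand as polynomial × e^(−2γx²) and use ∫x^(2j)·e^(−2γx²) dx = (2j−1)!!/(4γ)^j · √(π/(2γ)), odd powers → 0; here √(π/(2γ)) = 0.68476.
State is unnormalized: ∫|Ψ|² dx = 0.62168, and ∫Ψ*·V(x)·Ψ dx = 0.015565, so ⟨V⟩ = 0.015565 / 0.62168.
⟨V⟩ = 0.025037.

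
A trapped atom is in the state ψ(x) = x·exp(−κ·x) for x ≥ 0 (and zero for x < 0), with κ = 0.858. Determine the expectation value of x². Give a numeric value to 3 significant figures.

⟨x²⟩ = ∫ x²·|ψ|² dx / ∫|ψ|² dx (integrals over the domain).
Every integrand reduces to terms xʲ·e^(−2κx) on [0, ∞); use ∫₀^∞ xʲ·e^(−2κx) dx = j!/(2κ)^(j+1).
State is unnormalized: ∫|ψ|² dx = 0.39580, and ∫ψ*·x²·ψ dx = 1.6130, so ⟨x²⟩ = 1.6130 / 0.39580.
⟨x²⟩ = 4.0752.

4.08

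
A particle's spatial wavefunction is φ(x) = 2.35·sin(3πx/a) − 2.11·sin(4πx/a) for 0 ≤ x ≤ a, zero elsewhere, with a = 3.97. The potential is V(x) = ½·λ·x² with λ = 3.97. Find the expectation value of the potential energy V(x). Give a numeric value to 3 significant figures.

⟨V⟩ = ∫ V(x)·|φ|² dx / ∫|φ|² dx.
On 0 ≤ x ≤ a (j ≠ l): ∫sin²(jπx/a) dx = a/2, ∫sin(jπx/a)·sin(lπx/a) dx = 0; diagonal moments ∫x·sin²(jπx/a) dx = a²/4, ∫x²·sin²(jπx/a) dx = a³·(1/6 − 1/(4j²π²)); cross terms ∫x·sin(jπx/a)·sin(lπx/a) dx = 0 for j + l even and −4jla²/(π²(j² − l²)²) for j + l odd, ∫x²·sin(jπx/a)·sin(lπx/a) dx = (−1)^(j+l)·4jla³/(π²(j² − l²)²); higher powers the same way via product-to-sum and parts.
State is unnormalized: ∫|φ|² dx = 19.800, and ∫φ*·V(x)·φ dx = 325.93, so ⟨V⟩ = 325.93 / 19.800.
⟨V⟩ = 16.461.

16.5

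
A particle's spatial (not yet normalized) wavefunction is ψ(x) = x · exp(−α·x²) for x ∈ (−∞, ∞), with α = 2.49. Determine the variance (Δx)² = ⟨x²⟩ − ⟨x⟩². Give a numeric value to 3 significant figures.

0.301

Compute ⟨x⟩ and ⟨x²⟩ separately, then (Δx)² = ⟨x²⟩ − ⟨x⟩².
Expand each integrand as polynomial × e^(−2αx²) and use ∫x^(2j)·e^(−2αx²) dx = (2j−1)!!/(4α)^j · √(π/(2α)), odd powers → 0; here √(π/(2α)) = 0.79426.
Normalization: ∫|ψ|² dx = 0.079745.
⟨x⟩ = 0.0000 and ⟨x²⟩ = 0.30120.
(Δx)² = 0.30120 − (0.0000)² = 0.30120.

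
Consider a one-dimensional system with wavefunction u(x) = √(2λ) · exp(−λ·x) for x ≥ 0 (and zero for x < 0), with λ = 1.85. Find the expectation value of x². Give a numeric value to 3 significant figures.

⟨x²⟩ = ∫ x²·|u|² dx (integrals over the domain).
Every integrand reduces to terms xʲ·e^(−2λx) on [0, ∞); use ∫₀^∞ xʲ·e^(−2λx) dx = j!/(2λ)^(j+1).
⟨x²⟩ = 0.14609.

0.146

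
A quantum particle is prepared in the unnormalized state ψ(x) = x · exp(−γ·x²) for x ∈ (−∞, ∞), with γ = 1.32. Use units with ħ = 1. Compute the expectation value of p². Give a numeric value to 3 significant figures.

p² ψ = −ħ² d²ψ/dx²; ⟨p²⟩ = −ħ² ∫ ψ*·ψ'' dx / ∫|ψ|² dx.
Expand each integrand as polynomial × e^(−2γx²) and use ∫x^(2j)·e^(−2γx²) dx = (2j−1)!!/(4γ)^j · √(π/(2γ)), odd powers → 0; here √(π/(2γ)) = 1.0909. Differentiate with the product rule, d/dx e^(−γx²) = −2γx·e^(−γx²).
State is unnormalized: ∫|ψ|² dx = 0.20660, and ∫ψ*·(−ħ² ψ'') dx = 0.81815, so ⟨p²⟩ = 0.81815 / 0.20660.
⟨p²⟩ = 3.9600.

3.96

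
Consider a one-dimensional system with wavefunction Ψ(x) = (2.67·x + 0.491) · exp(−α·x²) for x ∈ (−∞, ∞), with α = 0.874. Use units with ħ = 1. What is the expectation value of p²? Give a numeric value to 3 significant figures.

p² Ψ = −ħ² d²Ψ/dx²; ⟨p²⟩ = −ħ² ∫ Ψ*·Ψ'' dx / ∫|Ψ|² dx.
Expand each integrand as polynomial × e^(−2αx²) and use ∫x^(2j)·e^(−2αx²) dx = (2j−1)!!/(4α)^j · √(π/(2α)), odd powers → 0; here √(π/(2α)) = 1.3406. Differentiate with the product rule, d/dx e^(−αx²) = −2αx·e^(−αx²).
State is unnormalized: ∫|Ψ|² dx = 3.0569, and ∫Ψ*·(−ħ² Ψ'') dx = 7.4503, so ⟨p²⟩ = 7.4503 / 3.0569.
⟨p²⟩ = 2.4372.

2.44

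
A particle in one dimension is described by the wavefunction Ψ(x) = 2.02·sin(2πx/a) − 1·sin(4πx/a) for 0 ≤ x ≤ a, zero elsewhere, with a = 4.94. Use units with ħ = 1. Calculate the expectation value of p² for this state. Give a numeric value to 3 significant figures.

2.57

p² Ψ = −ħ² d²Ψ/dx²; ⟨p²⟩ = −ħ² ∫ Ψ*·Ψ'' dx / ∫|Ψ|² dx.
d²/dx² sin(jπx/a) = −(jπ/a)²·sin(jπx/a); on 0 ≤ x ≤ a, ∫sin²(jπx/a) dx = a/2 and ∫sin(jπx/a)·sin(lπx/a) dx = 0 for j ≠ l, so only diagonal terms survive in ∫|Ψ|² and ∫Ψ·Ψ″; ∫Ψ·Ψ′ dx = [Ψ²/2] between the walls = 0.
State is unnormalized: ∫|Ψ|² dx = 12.549, and ∫Ψ*·(−ħ² Ψ'') dx = 32.288, so ⟨p²⟩ = 32.288 / 12.549.
⟨p²⟩ = 2.5730.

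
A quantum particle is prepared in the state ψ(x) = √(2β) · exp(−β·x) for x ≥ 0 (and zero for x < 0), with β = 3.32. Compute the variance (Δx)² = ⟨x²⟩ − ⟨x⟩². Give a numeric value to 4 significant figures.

Compute ⟨x⟩ and ⟨x²⟩ separately, then (Δx)² = ⟨x²⟩ − ⟨x⟩².
Every integrand reduces to terms xʲ·e^(−2βx) on [0, ∞); use ∫₀^∞ xʲ·e^(−2βx) dx = j!/(2β)^(j+1).
⟨x⟩ = 0.15060 and ⟨x²⟩ = 0.045362.
(Δx)² = 0.045362 − (0.15060)² = 0.022681.

0.02268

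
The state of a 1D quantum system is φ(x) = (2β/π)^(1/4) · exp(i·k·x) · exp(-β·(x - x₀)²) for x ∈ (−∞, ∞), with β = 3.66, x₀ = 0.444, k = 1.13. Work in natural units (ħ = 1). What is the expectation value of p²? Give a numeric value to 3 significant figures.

p² φ = −ħ² d²φ/dx²; ⟨p²⟩ = −ħ² ∫ φ*·φ'' dx.
Gaussian moments (u = x − x₀): ∫u^(2j)·e^(−2βu²) du = (2j−1)!!/(4β)^j · √(π/(2β)), odd powers integrate to 0; here √(π/(2β)) = 0.65512. Derivatives: φ′ = (ik − 2βu)·φ, φ″ = ((ik − 2βu)² − 2β)·φ; the odd-in-u pieces drop out.
⟨p²⟩ = 4.9369.

4.94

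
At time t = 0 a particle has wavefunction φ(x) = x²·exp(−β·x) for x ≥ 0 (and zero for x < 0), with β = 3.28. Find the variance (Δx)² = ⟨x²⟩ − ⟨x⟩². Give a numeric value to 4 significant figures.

0.1162

Compute ⟨x⟩ and ⟨x²⟩ separately, then (Δx)² = ⟨x²⟩ − ⟨x⟩².
Every integrand reduces to terms xʲ·e^(−2βx) on [0, ∞); use ∫₀^∞ xʲ·e^(−2βx) dx = j!/(2β)^(j+1).
Normalization: ∫|φ|² dx = 0.0019756.
⟨x⟩ = 0.76220 and ⟨x²⟩ = 0.69713.
(Δx)² = 0.69713 − (0.76220)² = 0.11619.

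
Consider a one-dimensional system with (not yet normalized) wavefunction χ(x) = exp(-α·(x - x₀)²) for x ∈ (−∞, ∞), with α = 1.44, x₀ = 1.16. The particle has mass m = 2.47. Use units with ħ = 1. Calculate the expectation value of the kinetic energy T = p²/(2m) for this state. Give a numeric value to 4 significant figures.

T = −(ħ²/2m) d²/dx², so ⟨T⟩ = −(ħ²/2m) ∫ χ*·χ'' dx / ∫|χ|² dx; with m = 2.47.
Gaussian moments (u = x − x₀): ∫u^(2j)·e^(−2αu²) du = (2j−1)!!/(4α)^j · √(π/(2α)), odd powers integrate to 0; here √(π/(2α)) = 1.0444. Derivatives: d/dx e^(−αu²) = −2αu·e^(−αu²), d²/dx² e^(−αu²) = (4α²u² − 2α)·e^(−αu²).
State is unnormalized: ∫|χ|² dx = 1.0444, and ∫χ*·(−ħ²/2m · χ'') dx = 0.30445, so ⟨T⟩ = 0.30445 / 1.0444.
⟨T⟩ = 0.29150.

0.2915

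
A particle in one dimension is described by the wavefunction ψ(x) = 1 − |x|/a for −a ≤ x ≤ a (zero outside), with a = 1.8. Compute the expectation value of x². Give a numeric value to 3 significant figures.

⟨x²⟩ = ∫ x²·|ψ|² dx / ∫|ψ|² dx (integrals over the domain).
ψ is even, so ∫ over [−a, a] = 2∫₀ᵃ with ψ = 1 − x/a there: ∫₀ᵃ (1 − x/a)² dx = a/3, ∫₀ᵃ x²(1 − x/a)² dx = a³/30, ∫₀ᵃ x⁴(1 − x/a)² dx = a⁵/105.
State is unnormalized: ∫|ψ|² dx = 1.2000, and ∫ψ*·x²·ψ dx = 0.38880, so ⟨x²⟩ = 0.38880 / 1.2000.
⟨x²⟩ = 0.32400.

0.324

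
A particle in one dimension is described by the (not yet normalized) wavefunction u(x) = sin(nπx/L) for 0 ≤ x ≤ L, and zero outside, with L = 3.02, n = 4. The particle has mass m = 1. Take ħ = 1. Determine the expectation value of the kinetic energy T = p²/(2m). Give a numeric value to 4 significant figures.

8.657

T = −(ħ²/2m) d²/dx², so ⟨T⟩ = −(ħ²/2m) ∫ u*·u'' dx / ∫|u|² dx; with m = 1.
d/dx sin(nπx/L) = (nπ/L)·cos(nπx/L) and d²/dx² sin(nπx/L) = −(nπ/L)²·sin(nπx/L); on 0 ≤ x ≤ L, ∫sin²(nπx/L) dx = L/2 and ∫sin(nπx/L)·cos(nπx/L) dx = 0.
State is unnormalized: ∫|u|² dx = 1.5100, and ∫u*·(−ħ²/2m · u'') dx = 13.072, so ⟨T⟩ = 13.072 / 1.5100.
⟨T⟩ = 8.6572.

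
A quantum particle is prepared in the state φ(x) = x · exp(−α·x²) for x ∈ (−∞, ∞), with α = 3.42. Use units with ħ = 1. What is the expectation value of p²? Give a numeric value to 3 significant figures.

10.3

p² φ = −ħ² d²φ/dx²; ⟨p²⟩ = −ħ² ∫ φ*·φ'' dx / ∫|φ|² dx.
Expand each integrand as polynomial × e^(−2αx²) and use ∫x^(2j)·e^(−2αx²) dx = (2j−1)!!/(4α)^j · √(π/(2α)), odd powers → 0; here √(π/(2α)) = 0.67771. Differentiate with the product rule, d/dx e^(−αx²) = −2αx·e^(−αx²).
State is unnormalized: ∫|φ|² dx = 0.049541, and ∫φ*·(−ħ² φ'') dx = 0.50829, so ⟨p²⟩ = 0.50829 / 0.049541.
⟨p²⟩ = 10.260.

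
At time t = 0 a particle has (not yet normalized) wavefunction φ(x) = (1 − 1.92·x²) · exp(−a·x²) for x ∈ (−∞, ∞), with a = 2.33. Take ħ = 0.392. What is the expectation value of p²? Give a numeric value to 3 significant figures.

p² φ = −ħ² d²φ/dx²; ⟨p²⟩ = −ħ² ∫ φ*·φ'' dx / ∫|φ|² dx.
Expand each integrand as polynomial × e^(−2ax²) and use ∫x^(2j)·e^(−2ax²) dx = (2j−1)!!/(4a)^j · √(π/(2a)), odd powers → 0; here √(π/(2a)) = 0.82107. Differentiate with the product rule, d/dx e^(−ax²) = −2ax·e^(−ax²).
State is unnormalized: ∫|φ|² dx = 0.58731, and ∫φ*·(−ħ² φ'') dx = 0.50243, so ⟨p²⟩ = 0.50243 / 0.58731.
⟨p²⟩ = 0.85547.

0.855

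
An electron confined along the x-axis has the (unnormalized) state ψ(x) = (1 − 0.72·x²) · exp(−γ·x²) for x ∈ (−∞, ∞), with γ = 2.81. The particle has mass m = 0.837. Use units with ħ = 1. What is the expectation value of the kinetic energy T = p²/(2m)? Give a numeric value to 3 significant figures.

T = −(ħ²/2m) d²/dx², so ⟨T⟩ = −(ħ²/2m) ∫ ψ*·ψ'' dx / ∫|ψ|² dx; with m = 0.837.
Expand each integrand as polynomial × e^(−2γx²) and use ∫x^(2j)·e^(−2γx²) dx = (2j−1)!!/(4γ)^j · √(π/(2γ)), odd powers → 0; here √(π/(2γ)) = 0.74766. Differentiate with the product rule, d/dx e^(−γx²) = −2γx·e^(−γx²).
State is unnormalized: ∫|ψ|² dx = 0.66108, and ∫ψ*·(−ħ²/2m · ψ'') dx = 1.4519, so ⟨T⟩ = 1.4519 / 0.66108.
⟨T⟩ = 2.1962.

2.20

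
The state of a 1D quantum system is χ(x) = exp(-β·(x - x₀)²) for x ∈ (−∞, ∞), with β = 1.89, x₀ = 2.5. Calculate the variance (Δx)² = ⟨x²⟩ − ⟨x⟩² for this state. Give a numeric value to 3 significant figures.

0.132

Compute ⟨x⟩ and ⟨x²⟩ separately, then (Δx)² = ⟨x²⟩ − ⟨x⟩².
Gaussian moments (u = x − x₀): ∫u^(2j)·e^(−2βu²) du = (2j−1)!!/(4β)^j · √(π/(2β)), odd powers integrate to 0; here √(π/(2β)) = 0.91165.
Normalization: ∫|χ|² dx = 0.91165.
⟨x⟩ = 2.5000 and ⟨x²⟩ = 6.3823.
(Δx)² = 6.3823 − (2.5000)² = 0.13228.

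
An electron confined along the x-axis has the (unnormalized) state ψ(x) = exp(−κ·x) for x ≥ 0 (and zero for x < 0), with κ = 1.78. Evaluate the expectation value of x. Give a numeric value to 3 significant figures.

⟨x⟩ = ∫ x·|ψ|² dx / ∫|ψ|² dx (integrals over the domain).
Every integrand reduces to terms xʲ·e^(−2κx) on [0, ∞); use ∫₀^∞ xʲ·e^(−2κx) dx = j!/(2κ)^(j+1).
State is unnormalized: ∫|ψ|² dx = 0.28090, and ∫ψ*·x·ψ dx = 0.078904, so ⟨x⟩ = 0.078904 / 0.28090.
⟨x⟩ = 0.28090.

0.281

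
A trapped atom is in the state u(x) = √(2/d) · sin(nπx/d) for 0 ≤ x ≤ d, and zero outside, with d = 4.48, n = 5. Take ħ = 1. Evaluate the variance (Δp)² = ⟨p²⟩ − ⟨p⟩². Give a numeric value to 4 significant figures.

12.29

Compute ⟨p⟩ and ⟨p²⟩ separately; (Δp)² = ⟨p²⟩ − ⟨p⟩².
d/dx sin(nπx/d) = (nπ/d)·cos(nπx/d) and d²/dx² sin(nπx/d) = −(nπ/d)²·sin(nπx/d); on 0 ≤ x ≤ d, ∫sin²(nπx/d) dx = d/2 and ∫sin(nπx/d)·cos(nπx/d) dx = 0.
⟨p⟩ = 0.0000 and ⟨p²⟩ = 12.294.
(Δp)² = 12.294 − (0.0000)² = 12.294.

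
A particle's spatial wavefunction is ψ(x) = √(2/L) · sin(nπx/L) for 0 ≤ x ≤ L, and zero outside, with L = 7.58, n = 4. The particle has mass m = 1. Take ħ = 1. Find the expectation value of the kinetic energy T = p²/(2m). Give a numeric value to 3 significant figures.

T = −(ħ²/2m) d²/dx², so ⟨T⟩ = −(ħ²/2m) ∫ ψ*·ψ'' dx; with m = 1.
d/dx sin(nπx/L) = (nπ/L)·cos(nπx/L) and d²/dx² sin(nπx/L) = −(nπ/L)²·sin(nπx/L); on 0 ≤ x ≤ L, ∫sin²(nπx/L) dx = L/2 and ∫sin(nπx/L)·cos(nπx/L) dx = 0.
⟨T⟩ = 1.3742.

1.37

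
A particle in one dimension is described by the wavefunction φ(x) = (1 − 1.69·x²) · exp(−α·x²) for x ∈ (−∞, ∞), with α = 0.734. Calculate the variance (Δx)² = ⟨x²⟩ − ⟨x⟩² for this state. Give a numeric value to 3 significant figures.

Compute ⟨x⟩ and ⟨x²⟩ separately, then (Δx)² = ⟨x²⟩ − ⟨x⟩².
Expand each integrand as polynomial × e^(−2αx²) and use ∫x^(2j)·e^(−2αx²) dx = (2j−1)!!/(4α)^j · √(π/(2α)), odd powers → 0; here √(π/(2α)) = 1.4629.
Normalization: ∫|φ|² dx = 1.2329.
⟨x⟩ = 0.0000 and ⟨x²⟩ = 1.0169.
(Δx)² = 1.0169 − (0.0000)² = 1.0169.

1.02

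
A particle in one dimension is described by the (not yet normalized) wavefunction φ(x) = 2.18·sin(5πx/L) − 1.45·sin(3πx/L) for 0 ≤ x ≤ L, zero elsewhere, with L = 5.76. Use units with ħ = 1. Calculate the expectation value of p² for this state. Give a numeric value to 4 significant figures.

p² φ = −ħ² d²φ/dx²; ⟨p²⟩ = −ħ² ∫ φ*·φ'' dx / ∫|φ|² dx.
d²/dx² sin(jπx/L) = −(jπ/L)²·sin(jπx/L); on 0 ≤ x ≤ L, ∫sin²(jπx/L) dx = L/2 and ∫sin(jπx/L)·sin(lπx/L) dx = 0 for j ≠ l, so only diagonal terms survive in ∫|φ|² and ∫φ·φ″; ∫φ·φ′ dx = [φ²/2] between the walls = 0.
State is unnormalized: ∫|φ|² dx = 19.742, and ∫φ*·(−ħ² φ'') dx = 118.00, so ⟨p²⟩ = 118.00 / 19.742.
⟨p²⟩ = 5.9771.

5.977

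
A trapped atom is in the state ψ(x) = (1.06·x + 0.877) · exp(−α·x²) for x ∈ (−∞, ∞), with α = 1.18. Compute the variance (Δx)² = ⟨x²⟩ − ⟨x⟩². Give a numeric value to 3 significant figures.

Compute ⟨x⟩ and ⟨x²⟩ separately, then (Δx)² = ⟨x²⟩ − ⟨x⟩².
Expand each integrand as polynomial × e^(−2αx²) and use ∫x^(2j)·e^(−2αx²) dx = (2j−1)!!/(4α)^j · √(π/(2α)), odd powers → 0; here √(π/(2α)) = 1.1538.
Normalization: ∫|ψ|² dx = 1.1621.
⟨x⟩ = 0.39110 and ⟨x²⟩ = 0.31201.
(Δx)² = 0.31201 − (0.39110)² = 0.15906.

0.159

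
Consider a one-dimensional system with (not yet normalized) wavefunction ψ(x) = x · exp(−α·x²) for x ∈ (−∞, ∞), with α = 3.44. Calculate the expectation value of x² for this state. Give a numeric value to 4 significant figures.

⟨x²⟩ = ∫ x²·|ψ|² dx / ∫|ψ|² dx (integrals over the domain).
Expand each integrand as polynomial × e^(−2αx²) and use ∫x^(2j)·e^(−2αx²) dx = (2j−1)!!/(4α)^j · √(π/(2α)), odd powers → 0; here √(π/(2α)) = 0.67574.
State is unnormalized: ∫|ψ|² dx = 0.049109, and ∫ψ*·x²·ψ dx = 0.010707, so ⟨x²⟩ = 0.010707 / 0.049109.
⟨x²⟩ = 0.21802.

0.2180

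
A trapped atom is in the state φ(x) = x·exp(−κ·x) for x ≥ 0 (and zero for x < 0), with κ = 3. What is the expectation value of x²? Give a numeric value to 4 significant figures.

⟨x²⟩ = ∫ x²·|φ|² dx / ∫|φ|² dx (integrals over the domain).
Every integrand reduces to terms xʲ·e^(−2κx) on [0, ∞); use ∫₀^∞ xʲ·e^(−2κx) dx = j!/(2κ)^(j+1).
State is unnormalized: ∫|φ|² dx = 0.0092593, and ∫φ*·x²·φ dx = 0.0030864, so ⟨x²⟩ = 0.0030864 / 0.0092593.
⟨x²⟩ = 0.33333.

0.3333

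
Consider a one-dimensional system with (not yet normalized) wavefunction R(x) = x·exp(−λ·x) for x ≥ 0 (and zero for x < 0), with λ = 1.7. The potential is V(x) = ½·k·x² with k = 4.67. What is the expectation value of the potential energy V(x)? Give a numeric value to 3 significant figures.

⟨V⟩ = ∫ V(x)·|R|² dx / ∫|R|² dx.
Every integrand reduces to terms xʲ·e^(−2λx) on [0, ∞); use ∫₀^∞ xʲ·e^(−2λx) dx = j!/(2λ)^(j+1).
State is unnormalized: ∫|R|² dx = 0.050885, and ∫R*·V(x)·R dx = 0.12334, so ⟨V⟩ = 0.12334 / 0.050885.
⟨V⟩ = 2.4239.

2.42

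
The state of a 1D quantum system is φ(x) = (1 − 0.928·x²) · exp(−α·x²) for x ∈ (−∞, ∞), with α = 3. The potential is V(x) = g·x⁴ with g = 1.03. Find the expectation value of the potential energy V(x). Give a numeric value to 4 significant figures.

⟨V⟩ = ∫ V(x)·|φ|² dx / ∫|φ|² dx.
Expand each integrand as polynomial × e^(−2αx²) and use ∫x^(2j)·e^(−2αx²) dx = (2j−1)!!/(4α)^j · √(π/(2α)), odd powers → 0; here √(π/(2α)) = 0.72360.
State is unnormalized: ∫|φ|² dx = 0.62467, and ∫φ*·V(x)·φ dx = 0.0067696, so ⟨V⟩ = 0.0067696 / 0.62467.
⟨V⟩ = 0.010837.

0.01084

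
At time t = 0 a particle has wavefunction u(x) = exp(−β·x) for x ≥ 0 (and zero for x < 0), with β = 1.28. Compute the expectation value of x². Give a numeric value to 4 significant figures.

⟨x²⟩ = ∫ x²·|u|² dx / ∫|u|² dx (integrals over the domain).
Every integrand reduces to terms xʲ·e^(−2βx) on [0, ∞); use ∫₀^∞ xʲ·e^(−2βx) dx = j!/(2β)^(j+1).
State is unnormalized: ∫|u|² dx = 0.39063, and ∫u*·x²·u dx = 0.11921, so ⟨x²⟩ = 0.11921 / 0.39063.
⟨x²⟩ = 0.30518.

0.3052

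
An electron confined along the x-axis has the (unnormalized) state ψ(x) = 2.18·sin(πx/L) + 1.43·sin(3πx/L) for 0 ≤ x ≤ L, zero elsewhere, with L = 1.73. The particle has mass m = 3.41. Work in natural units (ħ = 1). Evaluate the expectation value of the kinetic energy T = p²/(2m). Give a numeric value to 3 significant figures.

1.65

T = −(ħ²/2m) d²/dx², so ⟨T⟩ = −(ħ²/2m) ∫ ψ*·ψ'' dx / ∫|ψ|² dx; with m = 3.41.
d²/dx² sin(jπx/L) = −(jπ/L)²·sin(jπx/L); on 0 ≤ x ≤ L, ∫sin²(jπx/L) dx = L/2 and ∫sin(jπx/L)·sin(lπx/L) dx = 0 for j ≠ l, so only diagonal terms survive in ∫|ψ|² and ∫ψ·ψ″; ∫ψ·ψ′ dx = [ψ²/2] between the walls = 0.
State is unnormalized: ∫|ψ|² dx = 5.8797, and ∫ψ*·(−ħ²/2m · ψ'') dx = 9.6853, so ⟨T⟩ = 9.6853 / 5.8797.
⟨T⟩ = 1.6473.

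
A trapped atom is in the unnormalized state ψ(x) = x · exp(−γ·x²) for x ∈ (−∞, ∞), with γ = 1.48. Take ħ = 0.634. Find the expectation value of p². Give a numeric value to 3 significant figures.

p² ψ = −ħ² d²ψ/dx²; ⟨p²⟩ = −ħ² ∫ ψ*·ψ'' dx / ∫|ψ|² dx.
Expand each integrand as polynomial × e^(−2γx²) and use ∫x^(2j)·e^(−2γx²) dx = (2j−1)!!/(4γ)^j · √(π/(2γ)), odd powers → 0; here √(π/(2γ)) = 1.0302. Differentiate with the product rule, d/dx e^(−γx²) = −2γx·e^(−γx²).
State is unnormalized: ∫|ψ|² dx = 0.17402, and ∫ψ*·(−ħ² ψ'') dx = 0.31058, so ⟨p²⟩ = 0.31058 / 0.17402.
⟨p²⟩ = 1.7847.

1.78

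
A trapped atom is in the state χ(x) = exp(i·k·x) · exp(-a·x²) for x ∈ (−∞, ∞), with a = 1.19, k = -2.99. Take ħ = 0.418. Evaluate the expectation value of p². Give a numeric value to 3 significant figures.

1.77

p² χ = −ħ² d²χ/dx²; ⟨p²⟩ = −ħ² ∫ χ*·χ'' dx / ∫|χ|² dx.
Gaussian moments: ∫x^(2j)·e^(−2ax²) dx = (2j−1)!!/(4a)^j · √(π/(2a)), odd powers integrate to 0; here √(π/(2a)) = 1.1489. Derivatives: χ′ = (ik − 2ax)·χ, χ″ = ((ik − 2ax)² − 2a)·χ; the odd-in-x pieces drop out.
State is unnormalized: ∫|χ|² dx = 1.1489, and ∫χ*·(−ħ² χ'') dx = 2.0335, so ⟨p²⟩ = 2.0335 / 1.1489.
⟨p²⟩ = 1.7700.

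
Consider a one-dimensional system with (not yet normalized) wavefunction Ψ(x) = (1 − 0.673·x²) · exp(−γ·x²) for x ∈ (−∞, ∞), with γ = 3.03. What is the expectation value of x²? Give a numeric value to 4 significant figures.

⟨x²⟩ = ∫ x²·|Ψ|² dx / ∫|Ψ|² dx (integrals over the domain).
Expand each integrand as polynomial × e^(−2γx²) and use ∫x^(2j)·e^(−2γx²) dx = (2j−1)!!/(4γ)^j · √(π/(2γ)), odd powers → 0; here √(π/(2γ)) = 0.72001.
State is unnormalized: ∫|Ψ|² dx = 0.64671, and ∫Ψ*·x²·Ψ dx = 0.042362, so ⟨x²⟩ = 0.042362 / 0.64671.
⟨x²⟩ = 0.065504.

0.06550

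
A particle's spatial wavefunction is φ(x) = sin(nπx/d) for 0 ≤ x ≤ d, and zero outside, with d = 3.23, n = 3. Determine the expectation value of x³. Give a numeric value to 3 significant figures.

8.14

⟨x³⟩ = ∫ x³·|φ|² dx / ∫|φ|² dx (integrals over the domain).
With sin²θ = (1 − cos2θ)/2 on 0 ≤ x ≤ d: ∫sin²(nπx/d) dx = d/2, ∫x·sin²(nπx/d) dx = d²/4, ∫x²·sin²(nπx/d) dx = d³·(1/6 − 1/(4n²π²)); higher powers xᵏ the same way, integrating xᵏ·cos(2nπx/d) by parts.
State is unnormalized: ∫|φ|² dx = 1.6150, and ∫φ*·x³·φ dx = 13.146, so ⟨x³⟩ = 13.146 / 1.6150.
⟨x³⟩ = 8.1400.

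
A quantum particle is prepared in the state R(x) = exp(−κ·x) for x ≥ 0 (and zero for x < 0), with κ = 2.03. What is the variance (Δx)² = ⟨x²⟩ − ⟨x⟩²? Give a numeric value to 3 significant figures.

Compute ⟨x⟩ and ⟨x²⟩ separately, then (Δx)² = ⟨x²⟩ − ⟨x⟩².
Every integrand reduces to terms xʲ·e^(−2κx) on [0, ∞); use ∫₀^∞ xʲ·e^(−2κx) dx = j!/(2κ)^(j+1).
Normalization: ∫|R|² dx = 0.24631.
⟨x⟩ = 0.24631 and ⟨x²⟩ = 0.12133.
(Δx)² = 0.12133 − (0.24631)² = 0.060666.

0.0607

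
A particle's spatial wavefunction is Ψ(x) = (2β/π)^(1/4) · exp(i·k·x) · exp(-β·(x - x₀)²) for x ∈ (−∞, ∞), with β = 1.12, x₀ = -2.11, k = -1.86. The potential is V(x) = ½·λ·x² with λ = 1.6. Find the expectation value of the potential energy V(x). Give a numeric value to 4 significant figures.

⟨V⟩ = ∫ V(x)·|Ψ|² dx.
Gaussian moments (u = x − x₀): ∫u^(2j)·e^(−2βu²) du = (2j−1)!!/(4β)^j · √(π/(2β)), odd powers integrate to 0; here √(π/(2β)) = 1.1843.
⟨V⟩ = 3.7403.

3.740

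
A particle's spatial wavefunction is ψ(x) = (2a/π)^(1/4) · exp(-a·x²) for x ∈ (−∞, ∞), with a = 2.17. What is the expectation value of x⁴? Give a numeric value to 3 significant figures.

0.0398

⟨x⁴⟩ = ∫ x⁴·|ψ|² dx (integrals over the domain).
Gaussian moments: ∫x^(2j)·e^(−2ax²) dx = (2j−1)!!/(4a)^j · √(π/(2a)), odd powers integrate to 0; here √(π/(2a)) = 0.85081.
⟨x⁴⟩ = 0.039818.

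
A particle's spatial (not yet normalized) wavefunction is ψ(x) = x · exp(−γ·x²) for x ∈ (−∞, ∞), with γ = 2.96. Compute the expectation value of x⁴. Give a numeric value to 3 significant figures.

⟨x⁴⟩ = ∫ x⁴·|ψ|² dx / ∫|ψ|² dx (integrals over the domain).
Expand each integrand as polynomial × e^(−2γx²) and use ∫x^(2j)·e^(−2γx²) dx = (2j−1)!!/(4γ)^j · √(π/(2γ)), odd powers → 0; here √(π/(2γ)) = 0.72847.
State is unnormalized: ∫|ψ|² dx = 0.061527, and ∫ψ*·x⁴·ψ dx = 0.0065834, so ⟨x⁴⟩ = 0.0065834 / 0.061527.
⟨x⁴⟩ = 0.10700.

0.107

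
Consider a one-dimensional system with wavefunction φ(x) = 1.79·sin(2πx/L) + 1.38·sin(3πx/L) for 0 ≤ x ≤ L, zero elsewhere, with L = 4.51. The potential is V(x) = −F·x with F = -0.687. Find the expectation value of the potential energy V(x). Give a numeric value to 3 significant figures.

⟨V⟩ = ∫ V(x)·|φ|² dx / ∫|φ|² dx.
On 0 ≤ x ≤ L (j ≠ l): ∫sin²(jπx/L) dx = L/2, ∫sin(jπx/L)·sin(lπx/L) dx = 0; diagonal moments ∫x·sin²(jπx/L) dx = L²/4, ∫x²·sin²(jπx/L) dx = L³·(1/6 − 1/(4j²π²)); cross terms ∫x·sin(jπx/L)·sin(lπx/L) dx = 0 for j + l even and −4jlL²/(π²(j² − l²)²) for j + l odd, ∫x²·sin(jπx/L)·sin(lπx/L) dx = (−1)^(j+l)·4jlL³/(π²(j² − l²)²); higher powers the same way via product-to-sum and parts.
State is unnormalized: ∫|φ|² dx = 11.520, and ∫φ*·V(x)·φ dx = 11.131, so ⟨V⟩ = 11.131 / 11.520.
⟨V⟩ = 0.96627.

0.966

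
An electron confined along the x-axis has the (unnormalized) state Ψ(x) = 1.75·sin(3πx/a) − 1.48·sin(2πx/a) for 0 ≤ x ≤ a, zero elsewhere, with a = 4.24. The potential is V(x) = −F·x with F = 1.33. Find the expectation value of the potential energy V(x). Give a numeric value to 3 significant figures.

⟨V⟩ = ∫ V(x)·|Ψ|² dx / ∫|Ψ|² dx.
On 0 ≤ x ≤ a (j ≠ l): ∫sin²(jπx/a) dx = a/2, ∫sin(jπx/a)·sin(lπx/a) dx = 0; diagonal moments ∫x·sin²(jπx/a) dx = a²/4, ∫x²·sin²(jπx/a) dx = a³·(1/6 − 1/(4j²π²)); cross terms ∫x·sin(jπx/a)·sin(lπx/a) dx = 0 for j + l even and −4jla²/(π²(j² − l²)²) for j + l odd, ∫x²·sin(jπx/a)·sin(lπx/a) dx = (−1)^(j+l)·4jla³/(π²(j² − l²)²); higher powers the same way via product-to-sum and parts.
State is unnormalized: ∫|Ψ|² dx = 11.136, and ∫Ψ*·V(x)·Ψ dx = -43.447, so ⟨V⟩ = -43.447 / 11.136.
⟨V⟩ = -3.9014.

-3.90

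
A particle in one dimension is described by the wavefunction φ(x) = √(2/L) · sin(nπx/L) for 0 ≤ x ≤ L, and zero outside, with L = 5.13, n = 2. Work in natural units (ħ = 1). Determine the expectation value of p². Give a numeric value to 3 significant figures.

1.50

p² φ = −ħ² d²φ/dx²; ⟨p²⟩ = −ħ² ∫ φ*·φ'' dx.
d/dx sin(nπx/L) = (nπ/L)·cos(nπx/L) and d²/dx² sin(nπx/L) = −(nπ/L)²·sin(nπx/L); on 0 ≤ x ≤ L, ∫sin²(nπx/L) dx = L/2 and ∫sin(nπx/L)·cos(nπx/L) dx = 0.
⟨p²⟩ = 1.5001.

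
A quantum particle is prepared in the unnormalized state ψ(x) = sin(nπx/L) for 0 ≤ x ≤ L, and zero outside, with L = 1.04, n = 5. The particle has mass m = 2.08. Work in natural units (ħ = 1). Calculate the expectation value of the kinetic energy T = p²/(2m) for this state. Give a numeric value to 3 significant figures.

54.8

T = −(ħ²/2m) d²/dx², so ⟨T⟩ = −(ħ²/2m) ∫ ψ*·ψ'' dx / ∫|ψ|² dx; with m = 2.08.
d/dx sin(nπx/L) = (nπ/L)·cos(nπx/L) and d²/dx² sin(nπx/L) = −(nπ/L)²·sin(nπx/L); on 0 ≤ x ≤ L, ∫sin²(nπx/L) dx = L/2 and ∫sin(nπx/L)·cos(nπx/L) dx = 0.
State is unnormalized: ∫|ψ|² dx = 0.52000, and ∫ψ*·(−ħ²/2m · ψ'') dx = 28.516, so ⟨T⟩ = 28.516 / 0.52000.
⟨T⟩ = 54.838.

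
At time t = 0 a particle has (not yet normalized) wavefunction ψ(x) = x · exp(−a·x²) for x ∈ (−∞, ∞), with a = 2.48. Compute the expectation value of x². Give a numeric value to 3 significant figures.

⟨x²⟩ = ∫ x²·|ψ|² dx / ∫|ψ|² dx (integrals over the domain).
Expand each integrand as polynomial × e^(−2ax²) and use ∫x^(2j)·e^(−2ax²) dx = (2j−1)!!/(4a)^j · √(π/(2a)), odd powers → 0; here √(π/(2a)) = 0.79586.
State is unnormalized: ∫|ψ|² dx = 0.080227, and ∫ψ*·x²·ψ dx = 0.024262, so ⟨x²⟩ = 0.024262 / 0.080227.
⟨x²⟩ = 0.30242.

0.302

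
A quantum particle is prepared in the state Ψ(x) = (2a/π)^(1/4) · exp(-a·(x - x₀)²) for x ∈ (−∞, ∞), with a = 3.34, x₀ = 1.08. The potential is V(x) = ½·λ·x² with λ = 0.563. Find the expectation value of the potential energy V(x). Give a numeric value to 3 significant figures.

0.349

⟨V⟩ = ∫ V(x)·|Ψ|² dx.
Gaussian moments (u = x − x₀): ∫u^(2j)·e^(−2au²) du = (2j−1)!!/(4a)^j · √(π/(2a)), odd powers integrate to 0; here √(π/(2a)) = 0.68578.
⟨V⟩ = 0.34941.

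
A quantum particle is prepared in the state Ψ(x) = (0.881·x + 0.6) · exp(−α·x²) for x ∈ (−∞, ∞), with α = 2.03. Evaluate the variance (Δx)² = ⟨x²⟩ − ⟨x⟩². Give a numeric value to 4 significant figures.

0.09316

Compute ⟨x⟩ and ⟨x²⟩ separately, then (Δx)² = ⟨x²⟩ − ⟨x⟩².
Expand each integrand as polynomial × e^(−2αx²) and use ∫x^(2j)·e^(−2αx²) dx = (2j−1)!!/(4α)^j · √(π/(2α)), odd powers → 0; here √(π/(2α)) = 0.87965.
Normalization: ∫|Ψ|² dx = 0.40076.
⟨x⟩ = 0.28578 and ⟨x²⟩ = 0.17483.
(Δx)² = 0.17483 − (0.28578)² = 0.093160.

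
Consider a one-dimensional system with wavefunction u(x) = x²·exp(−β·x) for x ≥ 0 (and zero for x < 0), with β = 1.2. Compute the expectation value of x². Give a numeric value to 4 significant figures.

⟨x²⟩ = ∫ x²·|u|² dx / ∫|u|² dx (integrals over the domain).
Every integrand reduces to terms xʲ·e^(−2βx) on [0, ∞); use ∫₀^∞ xʲ·e^(−2βx) dx = j!/(2β)^(j+1).
State is unnormalized: ∫|u|² dx = 0.30141, and ∫u*·x²·u dx = 1.5698, so ⟨x²⟩ = 1.5698 / 0.30141.
⟨x²⟩ = 5.2083.

5.208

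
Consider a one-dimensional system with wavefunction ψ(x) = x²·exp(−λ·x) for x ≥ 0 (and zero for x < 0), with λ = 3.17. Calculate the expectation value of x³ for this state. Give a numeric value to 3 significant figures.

⟨x³⟩ = ∫ x³·|ψ|² dx / ∫|ψ|² dx (integrals over the domain).
Every integrand reduces to terms xʲ·e^(−2λx) on [0, ∞); use ∫₀^∞ xʲ·e^(−2λx) dx = j!/(2λ)^(j+1).
State is unnormalized: ∫|ψ|² dx = 0.0023430, and ∫ψ*·x³·ψ dx = 0.0019307, so ⟨x³⟩ = 0.0019307 / 0.0023430.
⟨x³⟩ = 0.82405.

0.824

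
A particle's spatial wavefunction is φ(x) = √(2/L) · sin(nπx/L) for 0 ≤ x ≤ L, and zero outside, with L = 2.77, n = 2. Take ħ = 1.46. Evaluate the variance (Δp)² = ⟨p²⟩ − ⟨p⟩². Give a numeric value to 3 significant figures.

Compute ⟨p⟩ and ⟨p²⟩ separately; (Δp)² = ⟨p²⟩ − ⟨p⟩².
d/dx sin(nπx/L) = (nπ/L)·cos(nπx/L) and d²/dx² sin(nπx/L) = −(nπ/L)²·sin(nπx/L); on 0 ≤ x ≤ L, ∫sin²(nπx/L) dx = L/2 and ∫sin(nπx/L)·cos(nπx/L) dx = 0.
⟨p⟩ = 0.0000 and ⟨p²⟩ = 10.967.
(Δp)² = 10.967 − (0.0000)² = 10.967.

11.0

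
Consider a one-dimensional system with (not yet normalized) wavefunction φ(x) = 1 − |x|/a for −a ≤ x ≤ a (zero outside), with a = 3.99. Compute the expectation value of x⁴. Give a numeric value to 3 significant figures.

7.24

⟨x⁴⟩ = ∫ x⁴·|φ|² dx / ∫|φ|² dx (integrals over the domain).
φ is even, so ∫ over [−a, a] = 2∫₀ᵃ with φ = 1 − x/a there: ∫₀ᵃ (1 − x/a)² dx = a/3, ∫₀ᵃ x²(1 − x/a)² dx = a³/30, ∫₀ᵃ x⁴(1 − x/a)² dx = a⁵/105.
State is unnormalized: ∫|φ|² dx = 2.6600, and ∫φ*·x⁴·φ dx = 19.262, so ⟨x⁴⟩ = 19.262 / 2.6600.
⟨x⁴⟩ = 7.2414.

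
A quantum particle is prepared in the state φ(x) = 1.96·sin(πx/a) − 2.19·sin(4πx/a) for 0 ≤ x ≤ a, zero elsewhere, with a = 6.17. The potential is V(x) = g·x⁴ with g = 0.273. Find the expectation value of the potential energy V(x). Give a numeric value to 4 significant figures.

72.92

⟨V⟩ = ∫ V(x)·|φ|² dx / ∫|φ|² dx.
On 0 ≤ x ≤ a (j ≠ l): ∫sin²(jπx/a) dx = a/2, ∫sin(jπx/a)·sin(lπx/a) dx = 0; diagonal moments ∫x·sin²(jπx/a) dx = a²/4, ∫x²·sin²(jπx/a) dx = a³·(1/6 − 1/(4j²π²)); cross terms ∫x·sin(jπx/a)·sin(lπx/a) dx = 0 for j + l even and −4jla²/(π²(j² − l²)²) for j + l odd, ∫x²·sin(jπx/a)·sin(lπx/a) dx = (−1)^(j+l)·4jla³/(π²(j² − l²)²); higher powers the same way via product-to-sum and parts.
State is unnormalized: ∫|φ|² dx = 26.647, and ∫φ*·V(x)·φ dx = 1943.2, so ⟨V⟩ = 1943.2 / 26.647.
⟨V⟩ = 72.923.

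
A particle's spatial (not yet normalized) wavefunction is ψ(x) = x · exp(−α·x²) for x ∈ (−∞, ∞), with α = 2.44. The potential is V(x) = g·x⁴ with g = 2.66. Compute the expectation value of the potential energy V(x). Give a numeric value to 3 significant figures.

0.419

⟨V⟩ = ∫ V(x)·|ψ|² dx / ∫|ψ|² dx.
Expand each integrand as polynomial × e^(−2αx²) and use ∫x^(2j)·e^(−2αx²) dx = (2j−1)!!/(4α)^j · √(π/(2α)), odd powers → 0; here √(π/(2α)) = 0.80235.
State is unnormalized: ∫|ψ|² dx = 0.082208, and ∫ψ*·V(x)·ψ dx = 0.034434, so ⟨V⟩ = 0.034434 / 0.082208.
⟨V⟩ = 0.41886.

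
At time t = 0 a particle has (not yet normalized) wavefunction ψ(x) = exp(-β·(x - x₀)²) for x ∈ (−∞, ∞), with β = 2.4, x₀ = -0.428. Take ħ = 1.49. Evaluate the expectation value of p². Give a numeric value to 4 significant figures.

p² ψ = −ħ² d²ψ/dx²; ⟨p²⟩ = −ħ² ∫ ψ*·ψ'' dx / ∫|ψ|² dx.
Gaussian moments (u = x − x₀): ∫u^(2j)·e^(−2βu²) du = (2j−1)!!/(4β)^j · √(π/(2β)), odd powers integrate to 0; here √(π/(2β)) = 0.80901. Derivatives: d/dx e^(−βu²) = −2βu·e^(−βu²), d²/dx² e^(−βu²) = (4β²u² − 2β)·e^(−βu²).
State is unnormalized: ∫|ψ|² dx = 0.80901, and ∫ψ*·(−ħ² ψ'') dx = 4.3106, so ⟨p²⟩ = 4.3106 / 0.80901.
⟨p²⟩ = 5.3282.

5.328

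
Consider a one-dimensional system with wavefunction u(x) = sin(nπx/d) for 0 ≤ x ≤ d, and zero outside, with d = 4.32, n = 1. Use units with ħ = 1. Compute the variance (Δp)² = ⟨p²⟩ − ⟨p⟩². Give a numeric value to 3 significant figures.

Compute ⟨p⟩ and ⟨p²⟩ separately; (Δp)² = ⟨p²⟩ − ⟨p⟩².
d/dx sin(nπx/d) = (nπ/d)·cos(nπx/d) and d²/dx² sin(nπx/d) = −(nπ/d)²·sin(nπx/d); on 0 ≤ x ≤ d, ∫sin²(nπx/d) dx = d/2 and ∫sin(nπx/d)·cos(nπx/d) dx = 0.
Normalization: ∫|u|² dx = 2.1600.
⟨p⟩ = 0.0000 and ⟨p²⟩ = 0.52885.
(Δp)² = 0.52885 − (0.0000)² = 0.52885.

0.529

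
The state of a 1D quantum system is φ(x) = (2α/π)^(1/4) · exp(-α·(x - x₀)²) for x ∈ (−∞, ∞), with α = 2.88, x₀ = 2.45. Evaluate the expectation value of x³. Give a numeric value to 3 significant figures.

15.3

⟨x³⟩ = ∫ x³·|φ|² dx (integrals over the domain).
Gaussian moments (u = x − x₀): ∫u^(2j)·e^(−2αu²) du = (2j−1)!!/(4α)^j · √(π/(2α)), odd powers integrate to 0; here √(π/(2α)) = 0.73852.
⟨x³⟩ = 15.344.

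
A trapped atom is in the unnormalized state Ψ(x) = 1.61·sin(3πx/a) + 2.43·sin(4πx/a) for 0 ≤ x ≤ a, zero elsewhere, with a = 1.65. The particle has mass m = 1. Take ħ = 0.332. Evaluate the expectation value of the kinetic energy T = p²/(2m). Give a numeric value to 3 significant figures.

2.77

T = −(ħ²/2m) d²/dx², so ⟨T⟩ = −(ħ²/2m) ∫ Ψ*·Ψ'' dx / ∫|Ψ|² dx; with m = 1.
d²/dx² sin(jπx/a) = −(jπ/a)²·sin(jπx/a); on 0 ≤ x ≤ a, ∫sin²(jπx/a) dx = a/2 and ∫sin(jπx/a)·sin(lπx/a) dx = 0 for j ≠ l, so only diagonal terms survive in ∫|Ψ|² and ∫Ψ·Ψ″; ∫Ψ·Ψ′ dx = [Ψ²/2] between the walls = 0.
State is unnormalized: ∫|Ψ|² dx = 7.0100, and ∫Ψ*·(−ħ²/2m · Ψ'') dx = 19.418, so ⟨T⟩ = 19.418 / 7.0100.
⟨T⟩ = 2.7700.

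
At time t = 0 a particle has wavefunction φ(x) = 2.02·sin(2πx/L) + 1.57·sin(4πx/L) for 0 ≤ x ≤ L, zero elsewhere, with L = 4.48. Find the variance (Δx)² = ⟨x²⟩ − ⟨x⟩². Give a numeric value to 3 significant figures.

Compute ⟨x⟩ and ⟨x²⟩ separately, then (Δx)² = ⟨x²⟩ − ⟨x⟩².
On 0 ≤ x ≤ L (j ≠ l): ∫sin²(jπx/L) dx = L/2, ∫sin(jπx/L)·sin(lπx/L) dx = 0; diagonal moments ∫x·sin²(jπx/L) dx = L²/4, ∫x²·sin²(jπx/L) dx = L³·(1/6 − 1/(4j²π²)); cross terms ∫x·sin(jπx/L)·sin(lπx/L) dx = 0 for j + l even and −4jlL²/(π²(j² − l²)²) for j + l odd, ∫x²·sin(jπx/L)·sin(lπx/L) dx = (−1)^(j+l)·4jlL³/(π²(j² − l²)²); higher powers the same way via product-to-sum and parts.
Normalization: ∫|φ|² dx = 14.661.
⟨x⟩ = 2.2400 and ⟨x²⟩ = 7.3836.
(Δx)² = 7.3836 − (2.2400)² = 2.3660.

2.37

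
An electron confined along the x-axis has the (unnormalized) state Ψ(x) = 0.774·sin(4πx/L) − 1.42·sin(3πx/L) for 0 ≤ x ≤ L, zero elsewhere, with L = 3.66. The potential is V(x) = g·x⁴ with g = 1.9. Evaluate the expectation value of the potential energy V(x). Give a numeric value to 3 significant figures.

⟨V⟩ = ∫ V(x)·|Ψ|² dx / ∫|Ψ|² dx.
On 0 ≤ x ≤ L (j ≠ l): ∫sin²(jπx/L) dx = L/2, ∫sin(jπx/L)·sin(lπx/L) dx = 0; diagonal moments ∫x·sin²(jπx/L) dx = L²/4, ∫x²·sin²(jπx/L) dx = L³·(1/6 − 1/(4j²π²)); cross terms ∫x·sin(jπx/L)·sin(lπx/L) dx = 0 for j + l even and −4jlL²/(π²(j² − l²)²) for j + l odd, ∫x²·sin(jπx/L)·sin(lπx/L) dx = (−1)^(j+l)·4jlL³/(π²(j² − l²)²); higher powers the same way via product-to-sum and parts.
State is unnormalized: ∫|Ψ|² dx = 4.7863, and ∫Ψ*·V(x)·Ψ dx = 516.83, so ⟨V⟩ = 516.83 / 4.7863.
⟨V⟩ = 107.98.

108.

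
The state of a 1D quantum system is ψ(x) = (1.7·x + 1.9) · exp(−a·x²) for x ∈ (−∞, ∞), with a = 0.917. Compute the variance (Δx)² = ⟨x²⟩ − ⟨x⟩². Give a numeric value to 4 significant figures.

0.2099

Compute ⟨x⟩ and ⟨x²⟩ separately, then (Δx)² = ⟨x²⟩ − ⟨x⟩².
Expand each integrand as polynomial × e^(−2ax²) and use ∫x^(2j)·e^(−2ax²) dx = (2j−1)!!/(4a)^j · √(π/(2a)), odd powers → 0; here √(π/(2a)) = 1.3088.
Normalization: ∫|ψ|² dx = 5.7560.
⟨x⟩ = 0.40046 and ⟨x²⟩ = 0.37031.
(Δx)² = 0.37031 − (0.40046)² = 0.20994.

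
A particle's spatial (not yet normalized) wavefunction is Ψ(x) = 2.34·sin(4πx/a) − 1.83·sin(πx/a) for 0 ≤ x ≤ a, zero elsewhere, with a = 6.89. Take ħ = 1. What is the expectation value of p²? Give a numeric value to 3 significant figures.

2.14

p² Ψ = −ħ² d²Ψ/dx²; ⟨p²⟩ = −ħ² ∫ Ψ*·Ψ'' dx / ∫|Ψ|² dx.
d²/dx² sin(jπx/a) = −(jπ/a)²·sin(jπx/a); on 0 ≤ x ≤ a, ∫sin²(jπx/a) dx = a/2 and ∫sin(jπx/a)·sin(lπx/a) dx = 0 for j ≠ l, so only diagonal terms survive in ∫|Ψ|² and ∫Ψ·Ψ″; ∫Ψ·Ψ′ dx = [Ψ²/2] between the walls = 0.
State is unnormalized: ∫|Ψ|² dx = 30.400, and ∫Ψ*·(−ħ² Ψ'') dx = 65.147, so ⟨p²⟩ = 65.147 / 30.400.
⟨p²⟩ = 2.1430.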